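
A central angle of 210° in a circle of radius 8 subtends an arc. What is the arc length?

Arc length = 2πr × θ/360
= 2π × 8 × 7/12
= 28*pi/3

28*pi/3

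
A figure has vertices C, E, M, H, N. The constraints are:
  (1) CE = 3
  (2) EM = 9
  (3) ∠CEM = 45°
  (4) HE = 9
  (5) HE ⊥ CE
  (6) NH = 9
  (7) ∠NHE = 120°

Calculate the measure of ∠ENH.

Step 1: By the law of cosines on triangle NHE: NE² = 9² + 9² − 2·9·9·cos(120°) = 243, so NE = 9·√3.
Step 2: By the inverse law of cosines on triangle ENH: cos(∠ENH) = ((9·√3)² + 9² − 9²) / (2·9·√3·9) = 243/280.59 = 0.866, so ∠ENH = 30°.

Therefore, the measure of angle ∠ENH = 30°.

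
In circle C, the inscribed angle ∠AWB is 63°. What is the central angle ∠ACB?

The inscribed angle theorem states that a central angle is always twice any inscribed angle that subtends the same arc.
Since the inscribed angle is 63°, the central angle = 2 × 63° = 126°.

126°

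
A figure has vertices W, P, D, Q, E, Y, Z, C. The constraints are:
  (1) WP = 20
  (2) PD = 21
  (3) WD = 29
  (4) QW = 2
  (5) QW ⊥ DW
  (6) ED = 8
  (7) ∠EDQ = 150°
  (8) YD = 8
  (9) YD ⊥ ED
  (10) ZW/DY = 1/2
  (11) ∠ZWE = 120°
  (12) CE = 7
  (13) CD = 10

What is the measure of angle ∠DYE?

Step 1: By the law of cosines on triangle YDE: YE² = 8² + 8² − 2·8·8·cos(90°) = 128, so YE = 8·√2.
Step 2: By the inverse law of cosines on triangle DYE: cos(∠DYE) = (8² + (8·√2)² − 8²) / (2·8·8·√2) = 128/181.02 = 0.7071, so ∠DYE = 45°.

Therefore, the measure of angle ∠DYE = 45°.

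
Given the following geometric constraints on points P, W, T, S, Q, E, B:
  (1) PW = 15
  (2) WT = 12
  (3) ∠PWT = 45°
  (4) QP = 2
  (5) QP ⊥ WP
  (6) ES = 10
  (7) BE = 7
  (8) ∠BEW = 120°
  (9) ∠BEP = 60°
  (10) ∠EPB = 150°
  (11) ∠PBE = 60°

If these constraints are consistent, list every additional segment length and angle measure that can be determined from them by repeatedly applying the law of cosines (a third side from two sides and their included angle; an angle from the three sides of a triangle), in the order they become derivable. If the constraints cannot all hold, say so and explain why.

These constraints are not satisfiable: (9), (10) and (11) are the three interior angles of triangle BEP, which must sum to 180°, but 60° + 150° + 60° = 270°. No planar figure meets all of them, so nothing further can be derived.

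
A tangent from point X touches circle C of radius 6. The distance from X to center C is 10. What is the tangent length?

The tangent, radius, and line from the external point to the center form a right triangle.
The right angle is where the tangent meets the radius.
By the Pythagorean theorem: tangent² + 6² = 10²
tangent² = 100 - 36 = 64
tangent = 8

8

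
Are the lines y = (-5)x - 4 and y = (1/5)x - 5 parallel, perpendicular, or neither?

Slope of line 1: m1 = -5
Slope of line 2: m2 = 1/5
m1 * m2 = -1, so perpendicular.

Perpendicular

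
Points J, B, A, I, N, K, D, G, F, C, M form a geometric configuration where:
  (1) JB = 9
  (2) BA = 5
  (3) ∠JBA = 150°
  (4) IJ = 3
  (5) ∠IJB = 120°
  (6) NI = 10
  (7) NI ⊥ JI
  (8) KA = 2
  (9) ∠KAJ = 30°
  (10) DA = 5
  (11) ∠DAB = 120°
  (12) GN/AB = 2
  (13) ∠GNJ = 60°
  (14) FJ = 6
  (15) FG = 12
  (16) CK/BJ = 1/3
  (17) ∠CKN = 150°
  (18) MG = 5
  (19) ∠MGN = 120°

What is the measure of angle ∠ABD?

Step 1: By the law of cosines on triangle BAD: BD² = 5² + 5² − 2·5·5·cos(120°) = 75, so BD = 5·√3.
Step 2: By the inverse law of cosines on triangle ABD: cos(∠ABD) = (5² + (5·√3)² − 5²) / (2·5·5·√3) = 75/86.6 = 0.866, so ∠ABD = 30°.

Therefore, the measure of angle ∠ABD = 30°.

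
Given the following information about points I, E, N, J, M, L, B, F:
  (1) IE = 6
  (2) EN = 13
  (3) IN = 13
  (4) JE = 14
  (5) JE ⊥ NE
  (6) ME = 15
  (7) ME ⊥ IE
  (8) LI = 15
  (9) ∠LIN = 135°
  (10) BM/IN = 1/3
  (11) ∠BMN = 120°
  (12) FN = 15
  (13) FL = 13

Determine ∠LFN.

Step 1: By the law of cosines on triangle LIN: LN² = 15² + 13² − 2·15·13·cos(135°) = 669.77, so LN ≈ 25.88.
Step 2: By the inverse law of cosines on triangle LFN: cos(∠LFN) = (13² + 15² − 25.88²) / (2·13·15) = -275.77/390 = -0.7071, so ∠LFN = 135°.

Therefore, the measure of angle ∠LFN = 135°.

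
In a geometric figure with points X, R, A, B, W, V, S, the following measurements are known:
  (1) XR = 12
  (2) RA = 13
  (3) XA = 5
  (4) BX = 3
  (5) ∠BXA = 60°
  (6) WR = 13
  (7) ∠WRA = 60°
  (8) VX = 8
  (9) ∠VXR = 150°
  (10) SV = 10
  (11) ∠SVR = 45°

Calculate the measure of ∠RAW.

Step 1: By the law of cosines on triangle ARW: AW² = 13² + 13² − 2·13·13·cos(60°) = 169, so AW = 13.
Step 2: By the inverse law of cosines on triangle RAW: cos(∠RAW) = (13² + 13² − 13²) / (2·13·13) = 169/338 = 0.5, so ∠RAW = 60°.

Therefore, the measure of angle ∠RAW = 60°.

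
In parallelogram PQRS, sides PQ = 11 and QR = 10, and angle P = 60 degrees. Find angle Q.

In a parallelogram, consecutive angles are supplementary (sum to 180°).
angle Q = 180 - angle P
angle Q = 180 - 60
angle Q = 120 degrees

120 degrees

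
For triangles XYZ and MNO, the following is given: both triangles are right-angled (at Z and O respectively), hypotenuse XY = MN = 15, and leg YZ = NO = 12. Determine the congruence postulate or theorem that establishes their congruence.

Consider the given information: both triangles are right-angled (at Z and O respectively), hypotenuse XY = MN = 15, and leg YZ = NO = 12
This is not SSS or SAS: SSS requires all three pairs of sides, but we don't have that. SAS requires two sides and the included angle between them.
The correct criterion is HL. The hypotenuse and one leg of two right triangles are equal (Hypotenuse-Leg).

HL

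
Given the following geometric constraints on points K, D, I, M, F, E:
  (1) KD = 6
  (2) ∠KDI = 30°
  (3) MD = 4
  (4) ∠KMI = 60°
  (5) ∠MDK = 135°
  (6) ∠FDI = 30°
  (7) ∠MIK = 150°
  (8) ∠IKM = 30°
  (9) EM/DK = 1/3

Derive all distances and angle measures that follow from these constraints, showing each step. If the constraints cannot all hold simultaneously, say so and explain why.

These constraints are not satisfiable: (4), (7) and (8) are the three interior angles of triangle KMI, which must sum to 180°, but 60° + 150° + 30° = 240°. No planar figure meets all of them, so nothing further can be derived.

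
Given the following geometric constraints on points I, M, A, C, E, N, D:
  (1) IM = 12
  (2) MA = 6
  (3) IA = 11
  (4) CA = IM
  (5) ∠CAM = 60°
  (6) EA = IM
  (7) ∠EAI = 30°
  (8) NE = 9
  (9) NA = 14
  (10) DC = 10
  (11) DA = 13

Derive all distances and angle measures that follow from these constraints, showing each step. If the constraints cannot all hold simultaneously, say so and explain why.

The constraints are consistent.

From the given relations:
  CA = IM = 12
  EA = IM = 12

Step 1: From IA = 11, AE = 12, and ∠IAE = 30°, by the law of cosines:
  IE² = IA² + AE² - 2·IA·AE·cos(30°) = 121 + 144 - 228.6 = 36.37
  IE ≈ 6.03

Step 2: From MA = 6, AC = 12, and ∠MAC = 60°, by the law of cosines:
  MC² = MA² + AC² - 2·MA·AC·cos(60°) = 36 + 144 - 72 = 108
  MC = 6·√3

Step 3: From IA = 11, IM = 12, AM = 6, by the inverse law of cosines:
  cos(∠AIM) = (IA² + IM² - AM²) / (2·IA·IM)
  ∠AIM = 29.84°

Step 4: From MA = 6, MI = 12, AI = 11, by the inverse law of cosines:
  cos(∠AMI) = (MA² + MI² - AI²) / (2·MA·MI)
  ∠AMI = 65.81°

Step 5: From AC = 12, AD = 13, CD = 10, by the inverse law of cosines:
  cos(∠CAD) = (AC² + AD² - CD²) / (2·AC·AD)
  ∠CAD = 46.95°

Step 6: From AE = 12, AN = 14, EN = 9, by the inverse law of cosines:
  cos(∠EAN) = (AE² + AN² - EN²) / (2·AE·AN)
  ∠EAN = 39.57°

Step 7: From AI = 11, AM = 6, IM = 12, by the inverse law of cosines:
  cos(∠IAM) = (AI² + AM² - IM²) / (2·AI·AM)
  ∠IAM = 84.35°

Step 8: From CA = 12, CD = 10, AD = 13, by the inverse law of cosines:
  cos(∠ACD) = (CA² + CD² - AD²) / (2·CA·CD)
  ∠ACD = 71.79°

Step 9: From EA = 12, EN = 9, AN = 14, by the inverse law of cosines:
  cos(∠AEN) = (EA² + EN² - AN²) / (2·EA·EN)
  ∠AEN = 82.28°

Step 10: From NA = 14, NE = 9, AE = 12, by the inverse law of cosines:
  cos(∠ANE) = (NA² + NE² - AE²) / (2·NA·NE)
  ∠ANE = 58.14°

Step 11: From DA = 13, DC = 10, AC = 12, by the inverse law of cosines:
  cos(∠ADC) = (DA² + DC² - AC²) / (2·DA·DC)
  ∠ADC = 61.26°

Step 12: From IA = 11, IE = 6.03, AE = 12, by the inverse law of cosines:
  cos(∠AIE) = (IA² + IE² - AE²) / (2·IA·IE)
  ∠AIE = 84.22°

Step 13: From MA = 6, MC = 6·√3, AC = 12, by the inverse law of cosines:
  cos(∠AMC) = (MA² + MC² - AC²) / (2·MA·MC)
  ∠AMC = 90°

Step 14: From CA = 12, CM = 6·√3, AM = 6, by the inverse law of cosines:
  cos(∠ACM) = (CA² + CM² - AM²) / (2·CA·CM)
  ∠ACM = 30°

Step 15: From EA = 12, EI = 6.03, AI = 11, by the inverse law of cosines:
  cos(∠AEI) = (EA² + EI² - AI²) / (2·EA·EI)
  ∠AEI = 65.78°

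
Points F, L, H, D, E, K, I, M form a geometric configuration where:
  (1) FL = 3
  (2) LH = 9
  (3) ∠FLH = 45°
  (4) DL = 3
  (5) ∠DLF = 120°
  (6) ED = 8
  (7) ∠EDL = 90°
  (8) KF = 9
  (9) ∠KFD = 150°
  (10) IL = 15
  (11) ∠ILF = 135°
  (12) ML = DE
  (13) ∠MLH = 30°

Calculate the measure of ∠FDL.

Step 1: By the law of cosines on triangle DLF: DF² = 3² + 3² − 2·3·3·cos(120°) = 27, so DF = 3·√3.
Step 2: By the inverse law of cosines on triangle FDL: cos(∠FDL) = ((3·√3)² + 3² − 3²) / (2·3·√3·3) = 27/31.18 = 0.866, so ∠FDL = 30°.

Therefore, the measure of angle ∠FDL = 30°.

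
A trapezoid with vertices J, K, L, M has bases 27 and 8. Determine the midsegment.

midsegment = (27 + 8) / 2 = 35 / 2 = 35/2

35/2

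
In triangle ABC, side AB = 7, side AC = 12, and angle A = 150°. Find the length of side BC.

When two sides and the included angle are known, the law of cosines gives the third side.
c^2 = a^2 + b^2 - 2ab cos(C) generalizes the Pythagorean theorem to non-right triangles.
Here: BC^2 = 49 + 144 - 168*(-sqrt(3)/2) = 84*sqrt(3) + 193
BC = sqrt(84*sqrt(3) + 193)

sqrt(84*sqrt(3) + 193)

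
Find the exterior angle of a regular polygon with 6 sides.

Each exterior angle of a regular n-gon is 360 / n.
For n = 6: 360 / 6 = 60 degrees.

60 degrees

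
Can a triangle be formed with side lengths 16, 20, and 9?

For three segments to close into a triangle, no single side can be as long as the other two combined.
The longest side is 20, and 9 + 16 = 25 > 20.
A triangle can be formed.

Yes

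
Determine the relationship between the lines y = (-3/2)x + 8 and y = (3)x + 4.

Slope of line 1: m1 = -3/2
Slope of line 2: m2 = 3
m1 != m2 and m1*m2 = -9/2 != -1. Neither.

Neither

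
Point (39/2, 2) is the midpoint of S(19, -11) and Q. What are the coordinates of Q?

Using the midpoint formula: M = ((x1 + x2)/2, (y1 + y2)/2)
We know M = (39/2, 2) and S = (19, -11)
For x: 39/2 = (19 + x2)/2, so x2 = 2*39/2 - 19 = 20
For y: 2 = (-11 + y2)/2, so y2 = 2*2 - -11 = 15
Q = (20, 15)

(20, 15)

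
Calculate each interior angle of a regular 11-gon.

Each interior angle of a regular n-gon is (n - 2) * 180 / n.
For n = 11: (11 - 2) * 180 / 11 = 1620/11 = 1620/11 degrees.

1620/11 degrees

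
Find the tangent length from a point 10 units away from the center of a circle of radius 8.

The tangent, radius, and line from the external point to the center form a right triangle.
The right angle is where the tangent meets the radius.
By the Pythagorean theorem: tangent² + 8² = 10²
tangent² = 100 - 64 = 36
tangent = 6

6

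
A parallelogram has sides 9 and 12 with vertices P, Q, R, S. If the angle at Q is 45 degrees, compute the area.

Area = 9 * 12 * sin(45°) = 108 * sqrt(2)/2 = 54*sqrt(2)

54*sqrt(2)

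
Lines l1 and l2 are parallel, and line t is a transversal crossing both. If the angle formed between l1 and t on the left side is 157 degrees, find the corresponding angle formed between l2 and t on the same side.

Corresponding angles are equal: 157 degrees.

157 degrees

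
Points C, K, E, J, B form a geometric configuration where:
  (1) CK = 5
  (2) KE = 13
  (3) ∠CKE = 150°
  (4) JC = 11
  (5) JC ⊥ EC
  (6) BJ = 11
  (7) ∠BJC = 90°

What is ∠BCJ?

Step 1: By the law of cosines on triangle CJB: CB² = 11² + 11² − 2·11·11·cos(90°) = 242, so CB = 11·√2.
Step 2: By the inverse law of cosines on triangle BCJ: cos(∠BCJ) = ((11·√2)² + 11² − 11²) / (2·11·√2·11) = 242/342.24 = 0.7071, so ∠BCJ = 45°.

Therefore, the measure of angle ∠BCJ = 45°.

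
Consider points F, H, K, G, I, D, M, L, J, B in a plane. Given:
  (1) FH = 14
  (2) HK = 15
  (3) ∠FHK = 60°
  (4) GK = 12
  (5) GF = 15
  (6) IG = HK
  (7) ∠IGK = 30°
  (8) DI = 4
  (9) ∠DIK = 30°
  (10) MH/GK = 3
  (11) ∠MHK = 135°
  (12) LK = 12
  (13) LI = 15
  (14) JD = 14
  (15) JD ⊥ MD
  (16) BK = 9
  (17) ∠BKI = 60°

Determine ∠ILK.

From the given relations: IG = HK = 15.
Step 1: By the law of cosines on triangle IGK: IK² = 15² + 12² − 2·15·12·cos(30°) = 57.23, so IK ≈ 7.57.
Step 2: By the inverse law of cosines on triangle ILK: cos(∠ILK) = (15² + 12² − 7.57²) / (2·15·12) = 311.77/360 = 0.866, so ∠ILK = 30°.

Therefore, the measure of angle ∠ILK = 30°.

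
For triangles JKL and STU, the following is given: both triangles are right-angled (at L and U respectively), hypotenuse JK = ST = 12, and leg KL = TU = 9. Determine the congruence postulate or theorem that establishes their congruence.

Consider the given information: both triangles are right-angled (at L and U respectively), hypotenuse JK = ST = 12, and leg KL = TU = 9
This is not SSS or SAS: SSS requires all three pairs of sides, but we don't have that. SAS requires two sides and the included angle between them.
The correct criterion is HL. The hypotenuse and one leg of two right triangles are equal (Hypotenuse-Leg).

HL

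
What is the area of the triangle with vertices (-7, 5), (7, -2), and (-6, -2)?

Using the Shoelace formula for a triangle:
Area = (1/2)|x0(y1 - y2) + x1(y2 - y0) + x2(y0 - y1)|
Area = (1/2)|-7(-2 - -2) + 7(-2 - 5) + -6(5 - -2)|
Area = (1/2)|0 + -49 + -42|
Area = (1/2)|-91|
Area = (1/2)(91)
Area = 91/2

91/2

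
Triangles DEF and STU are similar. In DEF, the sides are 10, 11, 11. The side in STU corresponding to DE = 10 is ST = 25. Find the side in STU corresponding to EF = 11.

k = 25/10 = 5/2. TU = 5/2 * 11 = 55/2.

55/2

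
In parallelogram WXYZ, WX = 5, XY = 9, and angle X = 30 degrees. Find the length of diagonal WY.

The diagonal of a parallelogram can be found by treating two adjacent sides and the diagonal as a triangle.
Applying the law of cosines with sides 5, 9 and included angle 30°:
d^2 = 25 + 81 - 90*cos(30°) = 106 - 45*sqrt(3)
d = sqrt(106 - 45*sqrt(3))

sqrt(106 - 45*sqrt(3))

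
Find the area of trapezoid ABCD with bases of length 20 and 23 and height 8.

A trapezoid's area equals the midsegment times the height.
The midsegment is (20 + 23) / 2 = 43/2.
Area = 43/2 * 8 = 172.

172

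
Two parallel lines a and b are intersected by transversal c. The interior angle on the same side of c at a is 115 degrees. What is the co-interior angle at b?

Co-interior angles sum to 180: 180 - 115 = 65 degrees.

65 degrees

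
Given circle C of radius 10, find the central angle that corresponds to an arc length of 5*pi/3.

θ = 360 × 5*pi/3 / (2π × 10) = 30° (rearranging arc length formula).

30°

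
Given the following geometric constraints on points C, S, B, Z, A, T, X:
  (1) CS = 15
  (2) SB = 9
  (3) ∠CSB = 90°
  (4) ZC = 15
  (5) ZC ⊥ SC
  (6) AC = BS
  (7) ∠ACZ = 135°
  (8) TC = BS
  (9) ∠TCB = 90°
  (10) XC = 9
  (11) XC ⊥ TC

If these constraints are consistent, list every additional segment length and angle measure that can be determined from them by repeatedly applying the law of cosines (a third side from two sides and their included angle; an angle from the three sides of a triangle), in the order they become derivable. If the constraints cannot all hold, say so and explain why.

The constraints are consistent. Derivable facts, in order:
After 1 step:
- CB = 3·√34
- SZ = 15·√2
- TX = 9·√2
- ZA ≈ 22.29
After 2 steps:
- BT = 3·√43
- ∠AZC = 16.59°
- ∠BCS = 30.96°
- ∠CAZ = 28.41°
- ∠CBS = 59.04°
- ∠CSZ = 45°
- ∠CTX = 45°
- ∠CXT = 45°
- ∠CZS = 45°
After 3 steps:
- ∠BTC = 62.77°
- ∠CBT = 27.23°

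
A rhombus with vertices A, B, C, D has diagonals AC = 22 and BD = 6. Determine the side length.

Half-diagonals are 11 and 3. side = sqrt(11^2 + 3^2) = sqrt(130)

sqrt(130)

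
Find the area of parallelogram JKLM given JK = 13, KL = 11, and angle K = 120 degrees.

Area = a * b * sin(theta)
Area = 13 * 11 * sin(120 degrees)
Area = 143 * sqrt(3)/2
Area = 143*sqrt(3)/2

143*sqrt(3)/2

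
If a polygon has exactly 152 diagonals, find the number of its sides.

Using d = n(n - 3)/2, we solve 152 = n(n - 3)/2.
So n(n - 3) = 304.
Testing n = 19: 19 * 16 = 304 = 304. Correct.
The polygon has 19 sides.

19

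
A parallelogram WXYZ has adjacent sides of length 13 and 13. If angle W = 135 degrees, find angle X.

Opposite sides of a parallelogram are parallel, so consecutive angles form co-interior angles on a transversal.
Co-interior angles sum to 180°, giving angle X = 180 - 135 = 45 degrees.

45 degrees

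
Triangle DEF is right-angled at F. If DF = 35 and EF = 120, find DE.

By the Pythagorean theorem: DE^2 = DF^2 + EF^2
DE^2 = 35^2 + 120^2 = 1225 + 14400 = 15625
DE = sqrt(15625) = 125

125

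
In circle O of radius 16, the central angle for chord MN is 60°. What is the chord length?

Drop a perpendicular from the center to the chord, bisecting both the chord and the central angle.
Each half-chord = r sin(θ/2) = 16 sin(30°).
The full chord = 2 × 16 × sin(30°) = 16.

16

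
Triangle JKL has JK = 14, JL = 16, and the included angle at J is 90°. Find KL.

The included angle is 90°, so the triangle is right-angled at J. The opposite side KL is the hypotenuse.
By the Pythagorean theorem: KL = sqrt(14^2 + 16^2) = sqrt(452) = 2*sqrt(113).

2*sqrt(113)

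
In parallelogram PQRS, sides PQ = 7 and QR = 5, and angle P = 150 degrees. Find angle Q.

Opposite sides of a parallelogram are parallel, so consecutive angles form co-interior angles on a transversal.
Co-interior angles sum to 180°, giving angle Q = 180 - 150 = 30 degrees.

30 degrees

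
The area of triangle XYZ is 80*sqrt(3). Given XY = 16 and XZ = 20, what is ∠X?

sin(C) = 2 * 80*sqrt(3) / (16 * 20) = sqrt(3)/2, so C = arcsin(sqrt(3)/2) = 60°.
Since sin(180° - C) = sin(C), the obtuse angle 120° gives the same area, so C = 60° or C = 120°.

60° or 120°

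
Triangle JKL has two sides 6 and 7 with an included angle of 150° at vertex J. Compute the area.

Area = (1/2) * JK * JL * sin(J)
Area = (1/2) * 6 * 7 * sin(150°)
Area = (1/2) * 6 * 7 * 1/2
Area = 21/2

21/2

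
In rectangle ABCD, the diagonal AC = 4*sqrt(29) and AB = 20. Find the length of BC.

Using the Pythagorean theorem: d^2 = a^2 + b^2
b^2 = d^2 - a^2
b^2 = 464 - 400
b^2 = 64
b = sqrt(64) = 8

8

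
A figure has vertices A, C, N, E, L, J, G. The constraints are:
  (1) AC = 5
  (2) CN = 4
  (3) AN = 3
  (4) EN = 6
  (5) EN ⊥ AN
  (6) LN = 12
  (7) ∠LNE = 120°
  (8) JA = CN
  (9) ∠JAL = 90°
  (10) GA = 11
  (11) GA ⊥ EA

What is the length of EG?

Step 1: By the law of cosines on triangle ENA: EA² = 6² + 3² − 2·6·3·cos(90°) = 45, so EA = 3·√5.
Step 2: By the law of cosines on triangle EAG: EG² = (3·√5)² + 11² − 2·3·√5·11·cos(90°) = 166, so EG = √166.

Therefore, the length of EG = √166.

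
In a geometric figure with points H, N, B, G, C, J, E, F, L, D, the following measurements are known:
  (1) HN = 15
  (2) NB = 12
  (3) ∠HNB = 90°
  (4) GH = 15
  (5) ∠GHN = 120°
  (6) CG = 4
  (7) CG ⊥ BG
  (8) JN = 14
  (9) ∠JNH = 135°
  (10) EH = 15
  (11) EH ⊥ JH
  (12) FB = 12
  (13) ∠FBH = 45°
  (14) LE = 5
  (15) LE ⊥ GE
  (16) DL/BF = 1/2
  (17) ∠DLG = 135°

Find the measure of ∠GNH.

Step 1: By the law of cosines on triangle NHG: NG² = 15² + 15² − 2·15·15·cos(120°) = 675, so NG = 15·√3.
Step 2: By the inverse law of cosines on triangle GNH: cos(∠GNH) = ((15·√3)² + 15² − 15²) / (2·15·√3·15) = 675/779.42 = 0.866, so ∠GNH = 30°.

Therefore, the measure of angle ∠GNH = 30°.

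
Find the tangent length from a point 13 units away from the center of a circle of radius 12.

Let T be the point of tangency. Then QT ⊥ XT (radius ⊥ tangent).
In right triangle QTX: QX² = QT² + XT²
13² = 12² + XT²
XT² = 25, XT = 5

5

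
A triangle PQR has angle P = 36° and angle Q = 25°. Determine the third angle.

Let angle R = x. Then 36 + 25 + x = 180.
x = 180 - 61 = 119 degrees.

119 degrees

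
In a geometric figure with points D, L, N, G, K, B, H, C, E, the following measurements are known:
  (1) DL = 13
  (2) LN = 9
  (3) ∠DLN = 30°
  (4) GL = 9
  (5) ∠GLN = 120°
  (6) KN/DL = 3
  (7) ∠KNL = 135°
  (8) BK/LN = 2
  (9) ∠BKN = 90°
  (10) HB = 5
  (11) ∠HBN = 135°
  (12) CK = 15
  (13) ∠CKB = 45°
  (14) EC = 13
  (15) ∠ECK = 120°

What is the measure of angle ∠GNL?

Step 1: By the law of cosines on triangle NLG: NG² = 9² + 9² − 2·9·9·cos(120°) = 243, so NG = 9·√3.
Step 2: By the inverse law of cosines on triangle GNL: cos(∠GNL) = ((9·√3)² + 9² − 9²) / (2·9·√3·9) = 243/280.59 = 0.866, so ∠GNL = 30°.

Therefore, the measure of angle ∠GNL = 30°.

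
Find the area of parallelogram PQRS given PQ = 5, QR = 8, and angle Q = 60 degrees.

Area = 5 * 8 * sin(60°) = 40 * sqrt(3)/2 = 20*sqrt(3)

20*sqrt(3)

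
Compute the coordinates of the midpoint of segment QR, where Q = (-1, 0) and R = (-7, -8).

The midpoint is the point halfway along the segment.
Move half the horizontal distance: -1 + (-7 - -1)/2 = -1 + -6/2 = -4
Move half the vertical distance: 0 + (-8 - 0)/2 = 0 + -8/2 = -4
Midpoint = (-4, -4)

(-4, -4)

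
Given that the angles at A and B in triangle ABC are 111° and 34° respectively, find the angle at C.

By the triangle angle sum property, the three interior angles of any triangle add up to 180°.
We know angle A = 111° and angle B = 34°, so their sum is 145°.
Therefore angle C = 180° - 145° = 35°.

35 degrees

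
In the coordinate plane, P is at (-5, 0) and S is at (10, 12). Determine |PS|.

d = sqrt((10 - -5)^2 + (12 - 0)^2)
d = sqrt(15^2 + 12^2)
d = sqrt(225 + 144)
d = sqrt(369) = 3*sqrt(41)

3*sqrt(41)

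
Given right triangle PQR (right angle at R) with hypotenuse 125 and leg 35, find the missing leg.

By the Pythagorean theorem: QR^2 = PQ^2 - PR^2
QR^2 = 125^2 - 35^2 = 15625 - 1225 = 14400
QR = sqrt(14400) = 120

120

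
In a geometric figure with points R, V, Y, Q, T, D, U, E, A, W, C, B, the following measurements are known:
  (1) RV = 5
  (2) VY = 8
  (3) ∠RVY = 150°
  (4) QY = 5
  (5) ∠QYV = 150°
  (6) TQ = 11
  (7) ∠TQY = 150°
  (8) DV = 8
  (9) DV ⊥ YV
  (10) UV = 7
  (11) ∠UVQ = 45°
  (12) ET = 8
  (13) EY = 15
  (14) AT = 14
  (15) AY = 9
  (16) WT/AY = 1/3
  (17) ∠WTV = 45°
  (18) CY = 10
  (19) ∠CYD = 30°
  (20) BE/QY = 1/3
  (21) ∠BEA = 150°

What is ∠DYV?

Step 1: By the law of cosines on triangle YVD: YD² = 8² + 8² − 2·8·8·cos(90°) = 128, so YD = 8·√2.
Step 2: By the inverse law of cosines on triangle DYV: cos(∠DYV) = ((8·√2)² + 8² − 8²) / (2·8·√2·8) = 128/181.02 = 0.7071, so ∠DYV = 45°.

Therefore, the measure of angle ∠DYV = 45°.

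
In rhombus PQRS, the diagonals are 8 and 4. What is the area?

Area = (8 * 4) / 2 = 32 / 2 = 16

16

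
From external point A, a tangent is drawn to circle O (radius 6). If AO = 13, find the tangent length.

Let T be the point of tangency. Then OT ⊥ AT (radius ⊥ tangent).
In right triangle OTA: OA² = OT² + AT²
13² = 6² + AT²
AT² = 133, AT = sqrt(133)

sqrt(133)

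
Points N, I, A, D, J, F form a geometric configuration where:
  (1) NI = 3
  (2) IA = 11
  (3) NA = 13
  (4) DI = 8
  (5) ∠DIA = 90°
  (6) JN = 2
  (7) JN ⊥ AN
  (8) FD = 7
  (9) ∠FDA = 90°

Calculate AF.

Step 1: By the law of cosines on triangle DIA: DA² = 8² + 11² − 2·8·11·cos(90°) = 185, so DA = √185.
Step 2: By the law of cosines on triangle ADF: AF² = √185² + 7² − 2·√185·7·cos(90°) = 234, so AF = 3·√26.

Therefore, the length of AF = 3·√26.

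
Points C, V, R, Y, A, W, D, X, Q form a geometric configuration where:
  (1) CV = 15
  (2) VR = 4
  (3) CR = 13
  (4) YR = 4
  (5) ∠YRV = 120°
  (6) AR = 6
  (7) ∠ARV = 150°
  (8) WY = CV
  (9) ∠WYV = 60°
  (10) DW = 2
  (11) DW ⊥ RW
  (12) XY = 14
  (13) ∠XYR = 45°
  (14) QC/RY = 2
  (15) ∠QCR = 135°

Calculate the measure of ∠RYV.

Step 1: By the law of cosines on triangle YRV: YV² = 4² + 4² − 2·4·4·cos(120°) = 48, so YV = 4·√3.
Step 2: By the inverse law of cosines on triangle RYV: cos(∠RYV) = (4² + (4·√3)² − 4²) / (2·4·4·√3) = 48/55.43 = 0.866, so ∠RYV = 30°.

Therefore, the measure of angle ∠RYV = 30°.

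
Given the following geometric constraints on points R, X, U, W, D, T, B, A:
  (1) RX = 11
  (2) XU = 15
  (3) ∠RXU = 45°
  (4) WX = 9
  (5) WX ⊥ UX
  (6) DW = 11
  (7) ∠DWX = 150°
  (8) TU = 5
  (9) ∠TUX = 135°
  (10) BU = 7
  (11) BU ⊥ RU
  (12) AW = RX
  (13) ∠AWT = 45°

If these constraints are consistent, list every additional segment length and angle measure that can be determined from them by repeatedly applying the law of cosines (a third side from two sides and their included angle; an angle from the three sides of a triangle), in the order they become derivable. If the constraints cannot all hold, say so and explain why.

The constraints are consistent. Derivable facts, in order:
After 1 step:
- RU ≈ 10.61
- UW = 3·√34
- XD ≈ 19.33
- XT ≈ 18.87
After 2 steps:
- RB ≈ 12.71
- ∠DXW = 16.53°
- ∠RUX = 47.12°
- ∠TXU = 10.8°
- ∠URX = 87.88°
- ∠UTX = 34.2°
- ∠UWX = 59.04°
- ∠WDX = 13.47°
- ∠WUX = 30.96°
After 3 steps:
- ∠BRU = 33.41°
- ∠RBU = 56.59°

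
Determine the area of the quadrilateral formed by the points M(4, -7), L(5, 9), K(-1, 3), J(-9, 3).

Using the Shoelace formula for a quadrilateral (vertices in order):
Area = (1/2)|sum of (x_i * y_(i+1) - x_(i+1) * y_i)|
Terms: (4*9 - 5*-7) = 71, (5*3 - -1*9) = 24, (-1*3 - -9*3) = 24, (-9*-7 - 4*3) = 51
Sum = 170
Area = (1/2)(170) = 85

85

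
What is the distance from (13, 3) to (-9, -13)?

d = sqrt((-9 - 13)^2 + (-13 - 3)^2)
d = sqrt(-22^2 + -16^2)
d = sqrt(484 + 256)
d = sqrt(740) = 2*sqrt(185)

2*sqrt(185)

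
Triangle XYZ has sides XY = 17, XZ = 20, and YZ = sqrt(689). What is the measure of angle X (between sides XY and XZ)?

By the inverse law of cosines: cos(X) = (XY² + XZ² - YZ²) / (2 × XY × XZ)
cos(X) = (17² + 20² - (sqrt(689))²) / (2 × 17 × 20)
cos(X) = (289 + 400 - (689)) / 680
cos(X) = 0
X = arccos(0) = 90°

90°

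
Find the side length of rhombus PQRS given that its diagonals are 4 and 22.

The diagonals of a rhombus bisect each other at right angles.
Half-diagonals: 4/2 = 2 and 22/2 = 11
side = sqrt(2^2 + 11^2)
side = sqrt(4 + 121)
side = sqrt(125) = 5*sqrt(5)

5*sqrt(5)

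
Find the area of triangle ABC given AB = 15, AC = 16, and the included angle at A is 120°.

Area = (1/2)(15)(16) sin(120°) = (1/2)(15)(16)(sqrt(3)/2) = 60*sqrt(3)

60*sqrt(3)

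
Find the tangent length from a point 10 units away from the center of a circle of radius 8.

The tangent, radius, and line from the external point to the center form a right triangle.
The right angle is where the tangent meets the radius.
By the Pythagorean theorem: tangent² + 8² = 10²
tangent² = 100 - 64 = 36
tangent = 6

6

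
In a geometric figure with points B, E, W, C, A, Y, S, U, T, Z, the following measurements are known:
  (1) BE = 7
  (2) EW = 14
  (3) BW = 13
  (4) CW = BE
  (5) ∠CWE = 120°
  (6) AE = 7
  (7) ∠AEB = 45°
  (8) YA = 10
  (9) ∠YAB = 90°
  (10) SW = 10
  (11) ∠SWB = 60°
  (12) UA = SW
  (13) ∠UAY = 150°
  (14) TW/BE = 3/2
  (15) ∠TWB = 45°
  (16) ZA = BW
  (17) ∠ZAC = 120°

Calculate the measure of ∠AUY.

From the given relations: UA = SW = 10.
Step 1: By the law of cosines on triangle UAY: UY² = 10² + 10² − 2·10·10·cos(150°) = 373.21, so UY ≈ 19.32.
Step 2: By the inverse law of cosines on triangle AUY: cos(∠AUY) = (10² + 19.32² − 10²) / (2·10·19.32) = 373.21/386.37 = 0.9659, so ∠AUY = 15°.

Therefore, the measure of angle ∠AUY = 15°.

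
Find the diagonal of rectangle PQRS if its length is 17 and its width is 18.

d = sqrt(17^2 + 18^2) = sqrt(613)

sqrt(613)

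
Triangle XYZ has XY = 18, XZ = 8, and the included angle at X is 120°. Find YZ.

By the law of cosines: YZ^2 = XY^2 + XZ^2 - 2*XY*XZ*cos(X)
YZ^2 = 18^2 + 8^2 - 2*18*8*cos(120°)
YZ^2 = 324 + 64 - 288*(-1/2)
YZ^2 = 532
YZ = 2*sqrt(133)

2*sqrt(133)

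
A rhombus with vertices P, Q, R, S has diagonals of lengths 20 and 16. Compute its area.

The diagonals of a rhombus divide it into four right triangles.
Each triangle has legs 20/ 2 = 10 and 16/2 = 8, so each has area (1/2)*10*8 = 40.
Four such triangles give total area = (d1 * d2) / 2 = 160.

160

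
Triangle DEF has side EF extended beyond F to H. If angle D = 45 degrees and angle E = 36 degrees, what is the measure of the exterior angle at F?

The interior angle at F is 180 - 45 - 36 = 99 degrees.
The exterior angle and interior angle at F are supplementary:
Exterior angle = 180 - 99 = 81 degrees.

81 degrees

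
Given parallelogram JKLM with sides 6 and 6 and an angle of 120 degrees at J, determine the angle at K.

In a parallelogram, consecutive angles are supplementary (sum to 180°).
angle K = 180 - angle J
angle K = 180 - 120
angle K = 60 degrees

60 degrees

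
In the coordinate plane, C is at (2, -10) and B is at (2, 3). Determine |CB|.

d = sqrt((0)^2 + (13)^2) = sqrt(169) = 13

13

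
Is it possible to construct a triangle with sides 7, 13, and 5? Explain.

Check the triangle inequality: 7 + 5 = 12 ≤ 13.
Since the sum of two sides does not exceed the third, no triangle can be formed.

No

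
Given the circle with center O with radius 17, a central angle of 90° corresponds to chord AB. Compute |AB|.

Drop a perpendicular from the center to the chord, bisecting both the chord and the central angle.
Each half-chord = r sin(θ/2) = 17 sin(45°).
The full chord = 2 × 17 × sin(45°) = 17*sqrt(2).

17*sqrt(2)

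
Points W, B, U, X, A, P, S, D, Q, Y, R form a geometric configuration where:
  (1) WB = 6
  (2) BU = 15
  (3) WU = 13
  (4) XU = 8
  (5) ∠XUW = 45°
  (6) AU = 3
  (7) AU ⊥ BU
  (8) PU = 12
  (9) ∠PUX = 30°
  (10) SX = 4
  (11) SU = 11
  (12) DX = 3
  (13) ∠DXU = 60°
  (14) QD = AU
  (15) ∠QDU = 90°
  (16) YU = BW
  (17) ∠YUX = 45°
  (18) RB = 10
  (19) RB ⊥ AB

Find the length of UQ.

From the given relations: QD = AU = 3.
Step 1: By the law of cosines on triangle UXD: UD² = 8² + 3² − 2·8·3·cos(60°) = 49, so UD = 7.
Step 2: By the law of cosines on triangle UDQ: UQ² = 7² + 3² − 2·7·3·cos(90°) = 58, so UQ = √58.

Therefore, the length of UQ = √58.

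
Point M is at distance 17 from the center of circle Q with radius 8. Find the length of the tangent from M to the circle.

Let T be the point of tangency. Then QT ⊥ MT (radius ⊥ tangent).
In right triangle QTM: QM² = QT² + MT²
17² = 8² + MT²
MT² = 225, MT = 15

15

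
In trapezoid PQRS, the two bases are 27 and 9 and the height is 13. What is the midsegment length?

The midsegment of a trapezoid = (base1 + base2) / 2
midsegment = (27 + 9) / 2
midsegment = 36 / 2
midsegment = 18

18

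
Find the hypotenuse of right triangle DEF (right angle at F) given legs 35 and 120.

DE = sqrt(35^2 + 120^2) = sqrt(15625) = 125

125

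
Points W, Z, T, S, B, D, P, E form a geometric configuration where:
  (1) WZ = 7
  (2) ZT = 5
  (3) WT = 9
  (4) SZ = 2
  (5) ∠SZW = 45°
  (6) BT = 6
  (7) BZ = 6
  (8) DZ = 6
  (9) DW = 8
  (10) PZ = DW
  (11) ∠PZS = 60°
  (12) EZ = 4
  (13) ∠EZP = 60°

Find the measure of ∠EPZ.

From the given relations: PZ = DW = 8.
Step 1: By the law of cosines on triangle PZE: PE² = 8² + 4² − 2·8·4·cos(60°) = 48, so PE = 4·√3.
Step 2: By the inverse law of cosines on triangle EPZ: cos(∠EPZ) = ((4·√3)² + 8² − 4²) / (2·4·√3·8) = 96/110.85 = 0.866, so ∠EPZ = 30°.

Therefore, the measure of angle ∠EPZ = 30°.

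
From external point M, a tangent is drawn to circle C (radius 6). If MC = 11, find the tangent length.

tangent = √(d² - r²) = √(11² - 6²) = √(121 - 36) = √85 = sqrt(85)

sqrt(85)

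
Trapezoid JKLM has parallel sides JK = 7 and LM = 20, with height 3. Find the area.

Area = (7 + 20) * 3 / 2 = 81 / 2 = 81/2

81/2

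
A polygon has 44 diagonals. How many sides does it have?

Using d = n(n - 3)/2, we solve 44 = n(n - 3)/2.
So n(n - 3) = 88.
Testing n = 11: 11 * 8 = 88 = 88. Correct.
The polygon has 11 sides.

11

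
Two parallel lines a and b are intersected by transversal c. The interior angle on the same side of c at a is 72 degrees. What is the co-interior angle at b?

Co-interior (same-side interior) angles are between the parallel lines on the same side of the transversal.
Unlike corresponding or alternate interior angles, they are supplementary rather than equal.
So the angle = 180 - 72 = 108 degrees.

108 degrees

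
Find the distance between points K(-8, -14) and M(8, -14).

The horizontal distance is |8 - -8| = 16 and the vertical distance is |-14 - -14| = 0.
By the Pythagorean theorem, d = sqrt(16^2 + 0^2) = sqrt(256) = 16.

16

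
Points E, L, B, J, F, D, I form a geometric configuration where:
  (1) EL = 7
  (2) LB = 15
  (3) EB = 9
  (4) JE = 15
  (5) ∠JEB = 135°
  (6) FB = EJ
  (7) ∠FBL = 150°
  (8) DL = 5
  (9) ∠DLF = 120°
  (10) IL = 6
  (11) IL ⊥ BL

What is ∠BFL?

From the given relations: FB = EJ = 15.
Step 1: By the law of cosines on triangle FBL: FL² = 15² + 15² − 2·15·15·cos(150°) = 839.71, so FL ≈ 28.98.
Step 2: By the inverse law of cosines on triangle BFL: cos(∠BFL) = (15² + 28.98² − 15²) / (2·15·28.98) = 839.71/869.33 = 0.9659, so ∠BFL = 15°.

Therefore, the measure of angle ∠BFL = 15°.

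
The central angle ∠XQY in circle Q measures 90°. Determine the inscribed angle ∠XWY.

By the inscribed angle theorem, the inscribed angle is half the central angle.
Inscribed angle = 90° / 2 = 45°

45°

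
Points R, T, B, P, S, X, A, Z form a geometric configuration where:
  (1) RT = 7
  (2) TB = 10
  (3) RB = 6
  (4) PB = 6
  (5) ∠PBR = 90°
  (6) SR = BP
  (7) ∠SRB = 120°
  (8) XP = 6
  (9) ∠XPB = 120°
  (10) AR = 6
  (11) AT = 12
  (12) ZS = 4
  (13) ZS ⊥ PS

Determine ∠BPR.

Step 1: By the law of cosines on triangle PBR: PR² = 6² + 6² − 2·6·6·cos(90°) = 72, so PR = 6·√2.
Step 2: By the inverse law of cosines on triangle BPR: cos(∠BPR) = (6² + (6·√2)² − 6²) / (2·6·6·√2) = 72/101.82 = 0.7071, so ∠BPR = 45°.

Therefore, the measure of angle ∠BPR = 45°.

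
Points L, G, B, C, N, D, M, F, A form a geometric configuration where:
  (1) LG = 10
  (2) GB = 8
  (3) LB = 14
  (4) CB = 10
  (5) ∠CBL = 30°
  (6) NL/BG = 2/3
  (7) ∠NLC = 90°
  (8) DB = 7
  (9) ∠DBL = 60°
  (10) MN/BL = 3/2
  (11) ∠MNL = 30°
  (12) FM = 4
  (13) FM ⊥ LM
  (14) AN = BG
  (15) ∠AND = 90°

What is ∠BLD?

Step 1: By the law of cosines on triangle LBD: LD² = 14² + 7² − 2·14·7·cos(60°) = 147, so LD = 7·√3.
Step 2: By the inverse law of cosines on triangle BLD: cos(∠BLD) = (14² + (7·√3)² − 7²) / (2·14·7·√3) = 294/339.48 = 0.866, so ∠BLD = 30°.

Therefore, the measure of angle ∠BLD = 30°.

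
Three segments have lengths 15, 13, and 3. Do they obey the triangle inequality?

Sort the sides: 3, 13, 15.
It suffices to check that the sum of the two smallest exceeds the largest:
3 + 13 = 16 > 15. ✓
Yes, a valid triangle can be formed.

Yes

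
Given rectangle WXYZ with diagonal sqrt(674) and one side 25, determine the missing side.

Using the Pythagorean theorem: d^2 = a^2 + b^2
b^2 = d^2 - a^2
b^2 = 674 - 625
b^2 = 49
b = sqrt(49) = 7

7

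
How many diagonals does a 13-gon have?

Each of the 13 vertices connects to 10 non-adjacent vertices via diagonals.
Total connections = 13 × 10 = 130, but each diagonal is counted twice.
Number of diagonals = 130 / 2 = 65.

65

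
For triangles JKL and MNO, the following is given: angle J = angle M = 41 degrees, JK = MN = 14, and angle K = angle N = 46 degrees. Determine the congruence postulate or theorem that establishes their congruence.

The given information provides:
angle J = angle M = 41 degrees, JK = MN = 14, and angle K = angle N = 46 degrees
This matches the ASA congruence theorem.
Two pairs of corresponding angles and the included side are equal (Angle-Side-Angle).

ASA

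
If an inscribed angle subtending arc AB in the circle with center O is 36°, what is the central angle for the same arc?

By the inscribed angle theorem, the central angle is twice the inscribed angle.
Central angle = 2 × 36° = 72°

72°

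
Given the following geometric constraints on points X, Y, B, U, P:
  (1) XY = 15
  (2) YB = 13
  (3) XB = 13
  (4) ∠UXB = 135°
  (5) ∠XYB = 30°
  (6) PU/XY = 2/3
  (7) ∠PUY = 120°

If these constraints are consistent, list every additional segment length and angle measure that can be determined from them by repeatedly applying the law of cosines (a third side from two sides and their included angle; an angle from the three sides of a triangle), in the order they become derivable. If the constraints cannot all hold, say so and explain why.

These constraints are not satisfiable: (1), (2) and (3) fix all three sides of triangle XYB, so by the law of cosines cos(∠XYB) = (15² + 13² − 13²) / (2·15·13) = 0.5769, i.e. ∠XYB ≈ 54.77°, which contradicts (5) ∠XYB = 30°. No planar figure meets all of them, so nothing further can be derived.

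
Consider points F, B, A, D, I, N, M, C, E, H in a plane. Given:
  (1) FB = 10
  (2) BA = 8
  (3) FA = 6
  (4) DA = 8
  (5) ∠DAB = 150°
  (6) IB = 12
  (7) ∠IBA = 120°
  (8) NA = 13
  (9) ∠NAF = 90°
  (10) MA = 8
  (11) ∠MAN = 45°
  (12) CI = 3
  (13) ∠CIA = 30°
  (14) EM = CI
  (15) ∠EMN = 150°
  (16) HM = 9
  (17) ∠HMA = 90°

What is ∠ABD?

Step 1: By the law of cosines on triangle BAD: BD² = 8² + 8² − 2·8·8·cos(150°) = 238.85, so BD ≈ 15.45.
Step 2: By the inverse law of cosines on triangle ABD: cos(∠ABD) = (8² + 15.45² − 8²) / (2·8·15.45) = 238.85/247.28 = 0.9659, so ∠ABD = 15°.

Therefore, the measure of angle ∠ABD = 15°.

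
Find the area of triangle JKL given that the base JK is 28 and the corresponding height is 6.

A triangle's area is half the area of a rectangle with the same base and height.
Area = (1/2) * 28 * 6 = 84.

84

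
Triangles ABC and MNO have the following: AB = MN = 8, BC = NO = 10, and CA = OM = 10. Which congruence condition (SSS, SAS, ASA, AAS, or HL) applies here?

The given information provides:
AB = MN = 8, BC = NO = 10, and CA = OM = 10
This matches the SSS congruence theorem.
All three pairs of corresponding sides are equal (Side-Side-Side).

SSS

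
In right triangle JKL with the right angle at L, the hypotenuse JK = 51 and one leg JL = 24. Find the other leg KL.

By the Pythagorean theorem: KL^2 = JK^2 - JL^2
KL^2 = 51^2 - 24^2 = 2601 - 576 = 2025
KL = sqrt(2025) = 45

45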